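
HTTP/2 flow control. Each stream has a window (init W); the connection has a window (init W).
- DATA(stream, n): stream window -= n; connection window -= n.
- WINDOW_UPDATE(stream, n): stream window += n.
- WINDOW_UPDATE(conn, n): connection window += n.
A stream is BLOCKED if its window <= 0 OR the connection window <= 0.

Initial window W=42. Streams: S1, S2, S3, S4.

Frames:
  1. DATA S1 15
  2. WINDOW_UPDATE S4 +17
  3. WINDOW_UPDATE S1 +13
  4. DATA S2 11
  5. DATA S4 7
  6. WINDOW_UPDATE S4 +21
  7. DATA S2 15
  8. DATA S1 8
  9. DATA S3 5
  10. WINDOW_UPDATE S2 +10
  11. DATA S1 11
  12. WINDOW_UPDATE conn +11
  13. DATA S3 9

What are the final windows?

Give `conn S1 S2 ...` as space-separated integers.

Op 1: conn=27 S1=27 S2=42 S3=42 S4=42 blocked=[]
Op 2: conn=27 S1=27 S2=42 S3=42 S4=59 blocked=[]
Op 3: conn=27 S1=40 S2=42 S3=42 S4=59 blocked=[]
Op 4: conn=16 S1=40 S2=31 S3=42 S4=59 blocked=[]
Op 5: conn=9 S1=40 S2=31 S3=42 S4=52 blocked=[]
Op 6: conn=9 S1=40 S2=31 S3=42 S4=73 blocked=[]
Op 7: conn=-6 S1=40 S2=16 S3=42 S4=73 blocked=[1, 2, 3, 4]
Op 8: conn=-14 S1=32 S2=16 S3=42 S4=73 blocked=[1, 2, 3, 4]
Op 9: conn=-19 S1=32 S2=16 S3=37 S4=73 blocked=[1, 2, 3, 4]
Op 10: conn=-19 S1=32 S2=26 S3=37 S4=73 blocked=[1, 2, 3, 4]
Op 11: conn=-30 S1=21 S2=26 S3=37 S4=73 blocked=[1, 2, 3, 4]
Op 12: conn=-19 S1=21 S2=26 S3=37 S4=73 blocked=[1, 2, 3, 4]
Op 13: conn=-28 S1=21 S2=26 S3=28 S4=73 blocked=[1, 2, 3, 4]

Answer: -28 21 26 28 73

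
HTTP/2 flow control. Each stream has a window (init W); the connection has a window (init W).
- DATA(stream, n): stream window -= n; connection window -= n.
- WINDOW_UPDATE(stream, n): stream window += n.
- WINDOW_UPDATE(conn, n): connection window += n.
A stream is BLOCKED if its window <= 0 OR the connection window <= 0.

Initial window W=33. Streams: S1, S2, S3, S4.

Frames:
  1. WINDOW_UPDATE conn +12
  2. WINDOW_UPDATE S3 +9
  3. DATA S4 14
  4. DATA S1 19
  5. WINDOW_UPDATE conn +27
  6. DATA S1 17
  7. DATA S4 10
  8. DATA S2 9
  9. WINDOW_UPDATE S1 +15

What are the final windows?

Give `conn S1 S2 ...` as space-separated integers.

Answer: 3 12 24 42 9

Derivation:
Op 1: conn=45 S1=33 S2=33 S3=33 S4=33 blocked=[]
Op 2: conn=45 S1=33 S2=33 S3=42 S4=33 blocked=[]
Op 3: conn=31 S1=33 S2=33 S3=42 S4=19 blocked=[]
Op 4: conn=12 S1=14 S2=33 S3=42 S4=19 blocked=[]
Op 5: conn=39 S1=14 S2=33 S3=42 S4=19 blocked=[]
Op 6: conn=22 S1=-3 S2=33 S3=42 S4=19 blocked=[1]
Op 7: conn=12 S1=-3 S2=33 S3=42 S4=9 blocked=[1]
Op 8: conn=3 S1=-3 S2=24 S3=42 S4=9 blocked=[1]
Op 9: conn=3 S1=12 S2=24 S3=42 S4=9 blocked=[]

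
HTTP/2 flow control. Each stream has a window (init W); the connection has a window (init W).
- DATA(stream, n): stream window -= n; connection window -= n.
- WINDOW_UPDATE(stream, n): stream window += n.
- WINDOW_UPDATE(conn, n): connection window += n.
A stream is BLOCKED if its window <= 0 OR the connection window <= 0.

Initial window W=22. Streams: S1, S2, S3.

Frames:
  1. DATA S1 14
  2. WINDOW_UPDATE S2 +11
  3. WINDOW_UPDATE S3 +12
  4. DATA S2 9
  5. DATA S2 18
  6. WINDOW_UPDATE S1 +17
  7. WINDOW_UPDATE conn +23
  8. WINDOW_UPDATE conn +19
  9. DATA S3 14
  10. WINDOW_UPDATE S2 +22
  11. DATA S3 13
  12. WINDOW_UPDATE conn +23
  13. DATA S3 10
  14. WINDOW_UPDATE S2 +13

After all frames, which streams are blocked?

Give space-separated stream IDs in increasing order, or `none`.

Answer: S3

Derivation:
Op 1: conn=8 S1=8 S2=22 S3=22 blocked=[]
Op 2: conn=8 S1=8 S2=33 S3=22 blocked=[]
Op 3: conn=8 S1=8 S2=33 S3=34 blocked=[]
Op 4: conn=-1 S1=8 S2=24 S3=34 blocked=[1, 2, 3]
Op 5: conn=-19 S1=8 S2=6 S3=34 blocked=[1, 2, 3]
Op 6: conn=-19 S1=25 S2=6 S3=34 blocked=[1, 2, 3]
Op 7: conn=4 S1=25 S2=6 S3=34 blocked=[]
Op 8: conn=23 S1=25 S2=6 S3=34 blocked=[]
Op 9: conn=9 S1=25 S2=6 S3=20 blocked=[]
Op 10: conn=9 S1=25 S2=28 S3=20 blocked=[]
Op 11: conn=-4 S1=25 S2=28 S3=7 blocked=[1, 2, 3]
Op 12: conn=19 S1=25 S2=28 S3=7 blocked=[]
Op 13: conn=9 S1=25 S2=28 S3=-3 blocked=[3]
Op 14: conn=9 S1=25 S2=41 S3=-3 blocked=[3]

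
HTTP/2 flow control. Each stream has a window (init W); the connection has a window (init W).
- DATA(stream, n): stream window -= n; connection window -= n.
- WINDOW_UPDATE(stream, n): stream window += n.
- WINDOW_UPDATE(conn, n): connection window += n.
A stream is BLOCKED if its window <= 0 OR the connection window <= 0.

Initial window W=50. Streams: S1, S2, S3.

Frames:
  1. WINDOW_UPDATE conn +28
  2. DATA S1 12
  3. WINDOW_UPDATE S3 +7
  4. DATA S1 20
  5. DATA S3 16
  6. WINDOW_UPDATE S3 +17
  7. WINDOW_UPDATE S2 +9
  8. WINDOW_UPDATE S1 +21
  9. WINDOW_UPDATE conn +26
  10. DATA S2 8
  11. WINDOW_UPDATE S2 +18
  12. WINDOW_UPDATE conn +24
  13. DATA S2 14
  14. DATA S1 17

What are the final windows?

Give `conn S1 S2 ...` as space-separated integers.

Answer: 41 22 55 58

Derivation:
Op 1: conn=78 S1=50 S2=50 S3=50 blocked=[]
Op 2: conn=66 S1=38 S2=50 S3=50 blocked=[]
Op 3: conn=66 S1=38 S2=50 S3=57 blocked=[]
Op 4: conn=46 S1=18 S2=50 S3=57 blocked=[]
Op 5: conn=30 S1=18 S2=50 S3=41 blocked=[]
Op 6: conn=30 S1=18 S2=50 S3=58 blocked=[]
Op 7: conn=30 S1=18 S2=59 S3=58 blocked=[]
Op 8: conn=30 S1=39 S2=59 S3=58 blocked=[]
Op 9: conn=56 S1=39 S2=59 S3=58 blocked=[]
Op 10: conn=48 S1=39 S2=51 S3=58 blocked=[]
Op 11: conn=48 S1=39 S2=69 S3=58 blocked=[]
Op 12: conn=72 S1=39 S2=69 S3=58 blocked=[]
Op 13: conn=58 S1=39 S2=55 S3=58 blocked=[]
Op 14: conn=41 S1=22 S2=55 S3=58 blocked=[]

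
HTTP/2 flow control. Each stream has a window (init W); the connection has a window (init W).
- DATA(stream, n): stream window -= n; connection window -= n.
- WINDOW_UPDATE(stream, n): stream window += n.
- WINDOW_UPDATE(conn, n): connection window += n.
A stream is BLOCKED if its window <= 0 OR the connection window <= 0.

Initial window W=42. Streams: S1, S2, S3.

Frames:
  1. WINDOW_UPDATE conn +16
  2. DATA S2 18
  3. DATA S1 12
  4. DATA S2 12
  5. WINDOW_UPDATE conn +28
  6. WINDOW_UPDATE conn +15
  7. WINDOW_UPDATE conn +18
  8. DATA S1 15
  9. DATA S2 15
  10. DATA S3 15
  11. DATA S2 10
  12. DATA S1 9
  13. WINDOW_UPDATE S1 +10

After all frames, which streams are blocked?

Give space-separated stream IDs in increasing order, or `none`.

Op 1: conn=58 S1=42 S2=42 S3=42 blocked=[]
Op 2: conn=40 S1=42 S2=24 S3=42 blocked=[]
Op 3: conn=28 S1=30 S2=24 S3=42 blocked=[]
Op 4: conn=16 S1=30 S2=12 S3=42 blocked=[]
Op 5: conn=44 S1=30 S2=12 S3=42 blocked=[]
Op 6: conn=59 S1=30 S2=12 S3=42 blocked=[]
Op 7: conn=77 S1=30 S2=12 S3=42 blocked=[]
Op 8: conn=62 S1=15 S2=12 S3=42 blocked=[]
Op 9: conn=47 S1=15 S2=-3 S3=42 blocked=[2]
Op 10: conn=32 S1=15 S2=-3 S3=27 blocked=[2]
Op 11: conn=22 S1=15 S2=-13 S3=27 blocked=[2]
Op 12: conn=13 S1=6 S2=-13 S3=27 blocked=[2]
Op 13: conn=13 S1=16 S2=-13 S3=27 blocked=[2]

Answer: S2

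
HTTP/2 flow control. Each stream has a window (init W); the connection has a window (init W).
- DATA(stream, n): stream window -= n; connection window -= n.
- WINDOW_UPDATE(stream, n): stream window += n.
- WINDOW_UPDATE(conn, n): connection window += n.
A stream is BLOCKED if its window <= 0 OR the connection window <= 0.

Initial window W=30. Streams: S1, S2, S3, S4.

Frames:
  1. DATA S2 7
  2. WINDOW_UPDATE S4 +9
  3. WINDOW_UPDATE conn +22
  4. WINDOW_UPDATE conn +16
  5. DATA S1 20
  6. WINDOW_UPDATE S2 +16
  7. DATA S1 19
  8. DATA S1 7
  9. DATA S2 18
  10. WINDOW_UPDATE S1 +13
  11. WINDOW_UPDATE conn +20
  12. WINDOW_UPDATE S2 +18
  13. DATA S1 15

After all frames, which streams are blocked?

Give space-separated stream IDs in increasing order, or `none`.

Answer: S1

Derivation:
Op 1: conn=23 S1=30 S2=23 S3=30 S4=30 blocked=[]
Op 2: conn=23 S1=30 S2=23 S3=30 S4=39 blocked=[]
Op 3: conn=45 S1=30 S2=23 S3=30 S4=39 blocked=[]
Op 4: conn=61 S1=30 S2=23 S3=30 S4=39 blocked=[]
Op 5: conn=41 S1=10 S2=23 S3=30 S4=39 blocked=[]
Op 6: conn=41 S1=10 S2=39 S3=30 S4=39 blocked=[]
Op 7: conn=22 S1=-9 S2=39 S3=30 S4=39 blocked=[1]
Op 8: conn=15 S1=-16 S2=39 S3=30 S4=39 blocked=[1]
Op 9: conn=-3 S1=-16 S2=21 S3=30 S4=39 blocked=[1, 2, 3, 4]
Op 10: conn=-3 S1=-3 S2=21 S3=30 S4=39 blocked=[1, 2, 3, 4]
Op 11: conn=17 S1=-3 S2=21 S3=30 S4=39 blocked=[1]
Op 12: conn=17 S1=-3 S2=39 S3=30 S4=39 blocked=[1]
Op 13: conn=2 S1=-18 S2=39 S3=30 S4=39 blocked=[1]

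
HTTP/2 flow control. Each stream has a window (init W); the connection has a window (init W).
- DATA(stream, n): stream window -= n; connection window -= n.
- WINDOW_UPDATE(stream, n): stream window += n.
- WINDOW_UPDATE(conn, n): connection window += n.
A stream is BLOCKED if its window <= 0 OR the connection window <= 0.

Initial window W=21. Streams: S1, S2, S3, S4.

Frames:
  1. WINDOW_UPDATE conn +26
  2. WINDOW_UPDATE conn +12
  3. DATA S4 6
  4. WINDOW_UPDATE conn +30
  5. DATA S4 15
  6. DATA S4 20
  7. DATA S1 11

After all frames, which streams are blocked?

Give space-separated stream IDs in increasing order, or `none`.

Op 1: conn=47 S1=21 S2=21 S3=21 S4=21 blocked=[]
Op 2: conn=59 S1=21 S2=21 S3=21 S4=21 blocked=[]
Op 3: conn=53 S1=21 S2=21 S3=21 S4=15 blocked=[]
Op 4: conn=83 S1=21 S2=21 S3=21 S4=15 blocked=[]
Op 5: conn=68 S1=21 S2=21 S3=21 S4=0 blocked=[4]
Op 6: conn=48 S1=21 S2=21 S3=21 S4=-20 blocked=[4]
Op 7: conn=37 S1=10 S2=21 S3=21 S4=-20 blocked=[4]

Answer: S4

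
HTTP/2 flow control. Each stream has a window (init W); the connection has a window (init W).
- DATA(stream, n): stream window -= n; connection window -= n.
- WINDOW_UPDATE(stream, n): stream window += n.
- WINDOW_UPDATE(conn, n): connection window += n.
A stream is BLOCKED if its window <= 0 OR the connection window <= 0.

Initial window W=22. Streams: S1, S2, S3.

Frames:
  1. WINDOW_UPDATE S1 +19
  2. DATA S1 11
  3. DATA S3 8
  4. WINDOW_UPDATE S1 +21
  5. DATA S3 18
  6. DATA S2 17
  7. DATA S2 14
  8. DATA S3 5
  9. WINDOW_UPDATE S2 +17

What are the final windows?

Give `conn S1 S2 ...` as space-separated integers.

Answer: -51 51 8 -9

Derivation:
Op 1: conn=22 S1=41 S2=22 S3=22 blocked=[]
Op 2: conn=11 S1=30 S2=22 S3=22 blocked=[]
Op 3: conn=3 S1=30 S2=22 S3=14 blocked=[]
Op 4: conn=3 S1=51 S2=22 S3=14 blocked=[]
Op 5: conn=-15 S1=51 S2=22 S3=-4 blocked=[1, 2, 3]
Op 6: conn=-32 S1=51 S2=5 S3=-4 blocked=[1, 2, 3]
Op 7: conn=-46 S1=51 S2=-9 S3=-4 blocked=[1, 2, 3]
Op 8: conn=-51 S1=51 S2=-9 S3=-9 blocked=[1, 2, 3]
Op 9: conn=-51 S1=51 S2=8 S3=-9 blocked=[1, 2, 3]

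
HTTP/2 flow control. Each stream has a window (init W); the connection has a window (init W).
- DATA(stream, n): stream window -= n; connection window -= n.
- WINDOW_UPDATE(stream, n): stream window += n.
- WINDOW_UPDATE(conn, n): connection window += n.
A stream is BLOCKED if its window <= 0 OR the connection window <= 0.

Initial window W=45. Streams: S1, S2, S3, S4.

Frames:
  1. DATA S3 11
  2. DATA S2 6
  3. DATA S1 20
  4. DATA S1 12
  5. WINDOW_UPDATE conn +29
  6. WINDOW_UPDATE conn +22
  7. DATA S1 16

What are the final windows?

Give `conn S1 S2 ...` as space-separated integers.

Answer: 31 -3 39 34 45

Derivation:
Op 1: conn=34 S1=45 S2=45 S3=34 S4=45 blocked=[]
Op 2: conn=28 S1=45 S2=39 S3=34 S4=45 blocked=[]
Op 3: conn=8 S1=25 S2=39 S3=34 S4=45 blocked=[]
Op 4: conn=-4 S1=13 S2=39 S3=34 S4=45 blocked=[1, 2, 3, 4]
Op 5: conn=25 S1=13 S2=39 S3=34 S4=45 blocked=[]
Op 6: conn=47 S1=13 S2=39 S3=34 S4=45 blocked=[]
Op 7: conn=31 S1=-3 S2=39 S3=34 S4=45 blocked=[1]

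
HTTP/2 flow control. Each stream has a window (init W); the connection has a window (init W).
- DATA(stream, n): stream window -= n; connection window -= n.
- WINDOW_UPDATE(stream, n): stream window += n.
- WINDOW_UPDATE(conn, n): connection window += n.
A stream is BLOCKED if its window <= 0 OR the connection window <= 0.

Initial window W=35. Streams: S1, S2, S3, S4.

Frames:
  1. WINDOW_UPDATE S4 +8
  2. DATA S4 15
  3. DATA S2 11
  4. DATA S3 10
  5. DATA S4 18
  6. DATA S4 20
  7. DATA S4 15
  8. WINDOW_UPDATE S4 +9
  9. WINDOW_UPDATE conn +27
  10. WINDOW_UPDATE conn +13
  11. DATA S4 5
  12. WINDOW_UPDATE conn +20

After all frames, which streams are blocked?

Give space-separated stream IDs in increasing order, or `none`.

Op 1: conn=35 S1=35 S2=35 S3=35 S4=43 blocked=[]
Op 2: conn=20 S1=35 S2=35 S3=35 S4=28 blocked=[]
Op 3: conn=9 S1=35 S2=24 S3=35 S4=28 blocked=[]
Op 4: conn=-1 S1=35 S2=24 S3=25 S4=28 blocked=[1, 2, 3, 4]
Op 5: conn=-19 S1=35 S2=24 S3=25 S4=10 blocked=[1, 2, 3, 4]
Op 6: conn=-39 S1=35 S2=24 S3=25 S4=-10 blocked=[1, 2, 3, 4]
Op 7: conn=-54 S1=35 S2=24 S3=25 S4=-25 blocked=[1, 2, 3, 4]
Op 8: conn=-54 S1=35 S2=24 S3=25 S4=-16 blocked=[1, 2, 3, 4]
Op 9: conn=-27 S1=35 S2=24 S3=25 S4=-16 blocked=[1, 2, 3, 4]
Op 10: conn=-14 S1=35 S2=24 S3=25 S4=-16 blocked=[1, 2, 3, 4]
Op 11: conn=-19 S1=35 S2=24 S3=25 S4=-21 blocked=[1, 2, 3, 4]
Op 12: conn=1 S1=35 S2=24 S3=25 S4=-21 blocked=[4]

Answer: S4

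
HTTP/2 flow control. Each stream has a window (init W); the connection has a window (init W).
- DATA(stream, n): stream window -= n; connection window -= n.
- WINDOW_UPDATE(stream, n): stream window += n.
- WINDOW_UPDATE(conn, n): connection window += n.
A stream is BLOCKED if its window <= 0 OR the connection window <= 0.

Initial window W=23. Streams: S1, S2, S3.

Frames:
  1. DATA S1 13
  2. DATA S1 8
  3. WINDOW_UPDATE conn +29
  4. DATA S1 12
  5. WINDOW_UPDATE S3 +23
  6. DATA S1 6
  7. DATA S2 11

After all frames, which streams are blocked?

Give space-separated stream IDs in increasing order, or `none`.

Answer: S1

Derivation:
Op 1: conn=10 S1=10 S2=23 S3=23 blocked=[]
Op 2: conn=2 S1=2 S2=23 S3=23 blocked=[]
Op 3: conn=31 S1=2 S2=23 S3=23 blocked=[]
Op 4: conn=19 S1=-10 S2=23 S3=23 blocked=[1]
Op 5: conn=19 S1=-10 S2=23 S3=46 blocked=[1]
Op 6: conn=13 S1=-16 S2=23 S3=46 blocked=[1]
Op 7: conn=2 S1=-16 S2=12 S3=46 blocked=[1]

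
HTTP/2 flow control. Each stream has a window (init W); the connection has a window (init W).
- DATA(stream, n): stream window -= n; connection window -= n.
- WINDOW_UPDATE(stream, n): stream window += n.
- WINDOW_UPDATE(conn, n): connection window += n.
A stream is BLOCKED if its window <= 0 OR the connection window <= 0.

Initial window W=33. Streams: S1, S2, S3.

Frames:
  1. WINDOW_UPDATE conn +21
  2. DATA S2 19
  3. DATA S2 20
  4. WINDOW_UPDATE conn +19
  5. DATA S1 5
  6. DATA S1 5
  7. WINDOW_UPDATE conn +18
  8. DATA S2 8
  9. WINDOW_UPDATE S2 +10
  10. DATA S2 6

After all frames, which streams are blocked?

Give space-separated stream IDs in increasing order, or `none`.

Op 1: conn=54 S1=33 S2=33 S3=33 blocked=[]
Op 2: conn=35 S1=33 S2=14 S3=33 blocked=[]
Op 3: conn=15 S1=33 S2=-6 S3=33 blocked=[2]
Op 4: conn=34 S1=33 S2=-6 S3=33 blocked=[2]
Op 5: conn=29 S1=28 S2=-6 S3=33 blocked=[2]
Op 6: conn=24 S1=23 S2=-6 S3=33 blocked=[2]
Op 7: conn=42 S1=23 S2=-6 S3=33 blocked=[2]
Op 8: conn=34 S1=23 S2=-14 S3=33 blocked=[2]
Op 9: conn=34 S1=23 S2=-4 S3=33 blocked=[2]
Op 10: conn=28 S1=23 S2=-10 S3=33 blocked=[2]

Answer: S2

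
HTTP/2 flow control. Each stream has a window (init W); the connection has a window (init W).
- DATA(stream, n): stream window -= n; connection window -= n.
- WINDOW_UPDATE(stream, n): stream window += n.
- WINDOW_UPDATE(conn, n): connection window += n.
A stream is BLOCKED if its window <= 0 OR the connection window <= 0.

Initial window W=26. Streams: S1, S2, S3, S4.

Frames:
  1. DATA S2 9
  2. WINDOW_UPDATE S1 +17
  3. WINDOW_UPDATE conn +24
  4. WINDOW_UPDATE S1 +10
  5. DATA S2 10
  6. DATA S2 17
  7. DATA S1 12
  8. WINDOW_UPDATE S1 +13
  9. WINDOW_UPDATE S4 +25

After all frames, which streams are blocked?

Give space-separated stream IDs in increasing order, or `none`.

Answer: S2

Derivation:
Op 1: conn=17 S1=26 S2=17 S3=26 S4=26 blocked=[]
Op 2: conn=17 S1=43 S2=17 S3=26 S4=26 blocked=[]
Op 3: conn=41 S1=43 S2=17 S3=26 S4=26 blocked=[]
Op 4: conn=41 S1=53 S2=17 S3=26 S4=26 blocked=[]
Op 5: conn=31 S1=53 S2=7 S3=26 S4=26 blocked=[]
Op 6: conn=14 S1=53 S2=-10 S3=26 S4=26 blocked=[2]
Op 7: conn=2 S1=41 S2=-10 S3=26 S4=26 blocked=[2]
Op 8: conn=2 S1=54 S2=-10 S3=26 S4=26 blocked=[2]
Op 9: conn=2 S1=54 S2=-10 S3=26 S4=51 blocked=[2]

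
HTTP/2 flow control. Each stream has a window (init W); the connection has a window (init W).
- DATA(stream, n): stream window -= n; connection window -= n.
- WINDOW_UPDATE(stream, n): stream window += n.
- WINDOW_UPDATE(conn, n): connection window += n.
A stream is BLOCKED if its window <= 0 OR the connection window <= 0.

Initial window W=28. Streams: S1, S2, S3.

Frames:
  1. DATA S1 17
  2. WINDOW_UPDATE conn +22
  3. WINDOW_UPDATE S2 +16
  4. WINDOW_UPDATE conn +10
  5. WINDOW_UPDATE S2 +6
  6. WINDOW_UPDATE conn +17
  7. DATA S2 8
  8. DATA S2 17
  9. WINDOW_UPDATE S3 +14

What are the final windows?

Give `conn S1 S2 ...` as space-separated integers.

Op 1: conn=11 S1=11 S2=28 S3=28 blocked=[]
Op 2: conn=33 S1=11 S2=28 S3=28 blocked=[]
Op 3: conn=33 S1=11 S2=44 S3=28 blocked=[]
Op 4: conn=43 S1=11 S2=44 S3=28 blocked=[]
Op 5: conn=43 S1=11 S2=50 S3=28 blocked=[]
Op 6: conn=60 S1=11 S2=50 S3=28 blocked=[]
Op 7: conn=52 S1=11 S2=42 S3=28 blocked=[]
Op 8: conn=35 S1=11 S2=25 S3=28 blocked=[]
Op 9: conn=35 S1=11 S2=25 S3=42 blocked=[]

Answer: 35 11 25 42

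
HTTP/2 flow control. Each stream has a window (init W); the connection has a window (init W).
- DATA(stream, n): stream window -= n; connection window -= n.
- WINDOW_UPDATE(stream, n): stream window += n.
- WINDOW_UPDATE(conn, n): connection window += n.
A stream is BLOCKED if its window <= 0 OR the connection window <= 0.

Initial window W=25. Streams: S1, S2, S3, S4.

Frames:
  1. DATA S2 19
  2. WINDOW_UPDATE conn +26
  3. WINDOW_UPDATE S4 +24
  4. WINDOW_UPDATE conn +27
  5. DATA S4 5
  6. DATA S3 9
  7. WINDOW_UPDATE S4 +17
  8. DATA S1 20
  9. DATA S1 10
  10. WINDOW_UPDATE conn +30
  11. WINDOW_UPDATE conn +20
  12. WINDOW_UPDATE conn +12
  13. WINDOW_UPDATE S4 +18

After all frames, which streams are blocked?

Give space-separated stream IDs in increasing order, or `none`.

Answer: S1

Derivation:
Op 1: conn=6 S1=25 S2=6 S3=25 S4=25 blocked=[]
Op 2: conn=32 S1=25 S2=6 S3=25 S4=25 blocked=[]
Op 3: conn=32 S1=25 S2=6 S3=25 S4=49 blocked=[]
Op 4: conn=59 S1=25 S2=6 S3=25 S4=49 blocked=[]
Op 5: conn=54 S1=25 S2=6 S3=25 S4=44 blocked=[]
Op 6: conn=45 S1=25 S2=6 S3=16 S4=44 blocked=[]
Op 7: conn=45 S1=25 S2=6 S3=16 S4=61 blocked=[]
Op 8: conn=25 S1=5 S2=6 S3=16 S4=61 blocked=[]
Op 9: conn=15 S1=-5 S2=6 S3=16 S4=61 blocked=[1]
Op 10: conn=45 S1=-5 S2=6 S3=16 S4=61 blocked=[1]
Op 11: conn=65 S1=-5 S2=6 S3=16 S4=61 blocked=[1]
Op 12: conn=77 S1=-5 S2=6 S3=16 S4=61 blocked=[1]
Op 13: conn=77 S1=-5 S2=6 S3=16 S4=79 blocked=[1]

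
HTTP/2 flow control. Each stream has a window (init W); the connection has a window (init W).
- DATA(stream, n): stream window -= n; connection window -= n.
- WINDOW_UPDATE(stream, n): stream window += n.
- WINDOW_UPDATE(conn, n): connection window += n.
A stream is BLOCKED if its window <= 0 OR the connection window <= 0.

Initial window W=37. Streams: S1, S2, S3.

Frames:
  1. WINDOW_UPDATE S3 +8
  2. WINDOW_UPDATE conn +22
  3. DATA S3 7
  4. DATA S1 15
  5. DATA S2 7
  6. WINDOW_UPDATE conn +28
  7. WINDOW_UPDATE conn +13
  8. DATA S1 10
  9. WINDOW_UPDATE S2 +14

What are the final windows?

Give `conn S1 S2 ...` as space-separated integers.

Answer: 61 12 44 38

Derivation:
Op 1: conn=37 S1=37 S2=37 S3=45 blocked=[]
Op 2: conn=59 S1=37 S2=37 S3=45 blocked=[]
Op 3: conn=52 S1=37 S2=37 S3=38 blocked=[]
Op 4: conn=37 S1=22 S2=37 S3=38 blocked=[]
Op 5: conn=30 S1=22 S2=30 S3=38 blocked=[]
Op 6: conn=58 S1=22 S2=30 S3=38 blocked=[]
Op 7: conn=71 S1=22 S2=30 S3=38 blocked=[]
Op 8: conn=61 S1=12 S2=30 S3=38 blocked=[]
Op 9: conn=61 S1=12 S2=44 S3=38 blocked=[]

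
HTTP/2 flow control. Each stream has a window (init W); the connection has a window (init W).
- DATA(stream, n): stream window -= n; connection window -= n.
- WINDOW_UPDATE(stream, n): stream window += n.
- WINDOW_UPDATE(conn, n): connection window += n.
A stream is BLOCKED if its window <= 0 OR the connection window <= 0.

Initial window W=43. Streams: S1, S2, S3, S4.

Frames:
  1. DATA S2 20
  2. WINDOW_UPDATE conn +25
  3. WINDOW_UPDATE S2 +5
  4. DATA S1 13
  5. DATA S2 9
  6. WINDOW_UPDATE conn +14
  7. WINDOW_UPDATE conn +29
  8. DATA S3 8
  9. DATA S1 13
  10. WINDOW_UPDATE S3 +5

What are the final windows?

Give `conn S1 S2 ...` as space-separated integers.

Op 1: conn=23 S1=43 S2=23 S3=43 S4=43 blocked=[]
Op 2: conn=48 S1=43 S2=23 S3=43 S4=43 blocked=[]
Op 3: conn=48 S1=43 S2=28 S3=43 S4=43 blocked=[]
Op 4: conn=35 S1=30 S2=28 S3=43 S4=43 blocked=[]
Op 5: conn=26 S1=30 S2=19 S3=43 S4=43 blocked=[]
Op 6: conn=40 S1=30 S2=19 S3=43 S4=43 blocked=[]
Op 7: conn=69 S1=30 S2=19 S3=43 S4=43 blocked=[]
Op 8: conn=61 S1=30 S2=19 S3=35 S4=43 blocked=[]
Op 9: conn=48 S1=17 S2=19 S3=35 S4=43 blocked=[]
Op 10: conn=48 S1=17 S2=19 S3=40 S4=43 blocked=[]

Answer: 48 17 19 40 43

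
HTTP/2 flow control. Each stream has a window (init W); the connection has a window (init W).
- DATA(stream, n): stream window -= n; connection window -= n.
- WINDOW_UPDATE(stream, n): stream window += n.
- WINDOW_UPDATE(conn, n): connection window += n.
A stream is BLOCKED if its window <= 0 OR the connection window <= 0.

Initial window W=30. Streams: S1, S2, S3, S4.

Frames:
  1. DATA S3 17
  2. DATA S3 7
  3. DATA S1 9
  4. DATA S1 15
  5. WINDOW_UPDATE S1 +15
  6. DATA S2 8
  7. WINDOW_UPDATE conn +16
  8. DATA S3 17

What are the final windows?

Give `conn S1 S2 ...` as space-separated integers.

Answer: -27 21 22 -11 30

Derivation:
Op 1: conn=13 S1=30 S2=30 S3=13 S4=30 blocked=[]
Op 2: conn=6 S1=30 S2=30 S3=6 S4=30 blocked=[]
Op 3: conn=-3 S1=21 S2=30 S3=6 S4=30 blocked=[1, 2, 3, 4]
Op 4: conn=-18 S1=6 S2=30 S3=6 S4=30 blocked=[1, 2, 3, 4]
Op 5: conn=-18 S1=21 S2=30 S3=6 S4=30 blocked=[1, 2, 3, 4]
Op 6: conn=-26 S1=21 S2=22 S3=6 S4=30 blocked=[1, 2, 3, 4]
Op 7: conn=-10 S1=21 S2=22 S3=6 S4=30 blocked=[1, 2, 3, 4]
Op 8: conn=-27 S1=21 S2=22 S3=-11 S4=30 blocked=[1, 2, 3, 4]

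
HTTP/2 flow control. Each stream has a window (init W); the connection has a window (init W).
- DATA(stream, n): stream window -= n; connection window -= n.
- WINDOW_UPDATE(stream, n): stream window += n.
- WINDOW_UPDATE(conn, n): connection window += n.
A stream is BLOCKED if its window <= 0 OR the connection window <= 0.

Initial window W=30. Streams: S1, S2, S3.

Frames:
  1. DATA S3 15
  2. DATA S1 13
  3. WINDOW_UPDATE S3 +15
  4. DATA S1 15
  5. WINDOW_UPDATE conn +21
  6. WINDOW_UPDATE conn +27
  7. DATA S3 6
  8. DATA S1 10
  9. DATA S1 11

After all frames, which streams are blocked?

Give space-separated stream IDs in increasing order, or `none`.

Op 1: conn=15 S1=30 S2=30 S3=15 blocked=[]
Op 2: conn=2 S1=17 S2=30 S3=15 blocked=[]
Op 3: conn=2 S1=17 S2=30 S3=30 blocked=[]
Op 4: conn=-13 S1=2 S2=30 S3=30 blocked=[1, 2, 3]
Op 5: conn=8 S1=2 S2=30 S3=30 blocked=[]
Op 6: conn=35 S1=2 S2=30 S3=30 blocked=[]
Op 7: conn=29 S1=2 S2=30 S3=24 blocked=[]
Op 8: conn=19 S1=-8 S2=30 S3=24 blocked=[1]
Op 9: conn=8 S1=-19 S2=30 S3=24 blocked=[1]

Answer: S1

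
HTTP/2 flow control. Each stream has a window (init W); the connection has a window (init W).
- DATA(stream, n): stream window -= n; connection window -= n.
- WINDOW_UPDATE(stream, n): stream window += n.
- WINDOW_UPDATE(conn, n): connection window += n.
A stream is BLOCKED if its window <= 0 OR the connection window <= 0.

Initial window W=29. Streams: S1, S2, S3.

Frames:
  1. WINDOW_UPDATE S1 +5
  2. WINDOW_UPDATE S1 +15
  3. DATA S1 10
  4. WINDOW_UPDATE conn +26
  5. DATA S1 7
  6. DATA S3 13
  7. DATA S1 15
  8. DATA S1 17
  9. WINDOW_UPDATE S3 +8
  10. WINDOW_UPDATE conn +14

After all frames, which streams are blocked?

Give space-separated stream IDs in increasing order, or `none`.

Answer: S1

Derivation:
Op 1: conn=29 S1=34 S2=29 S3=29 blocked=[]
Op 2: conn=29 S1=49 S2=29 S3=29 blocked=[]
Op 3: conn=19 S1=39 S2=29 S3=29 blocked=[]
Op 4: conn=45 S1=39 S2=29 S3=29 blocked=[]
Op 5: conn=38 S1=32 S2=29 S3=29 blocked=[]
Op 6: conn=25 S1=32 S2=29 S3=16 blocked=[]
Op 7: conn=10 S1=17 S2=29 S3=16 blocked=[]
Op 8: conn=-7 S1=0 S2=29 S3=16 blocked=[1, 2, 3]
Op 9: conn=-7 S1=0 S2=29 S3=24 blocked=[1, 2, 3]
Op 10: conn=7 S1=0 S2=29 S3=24 blocked=[1]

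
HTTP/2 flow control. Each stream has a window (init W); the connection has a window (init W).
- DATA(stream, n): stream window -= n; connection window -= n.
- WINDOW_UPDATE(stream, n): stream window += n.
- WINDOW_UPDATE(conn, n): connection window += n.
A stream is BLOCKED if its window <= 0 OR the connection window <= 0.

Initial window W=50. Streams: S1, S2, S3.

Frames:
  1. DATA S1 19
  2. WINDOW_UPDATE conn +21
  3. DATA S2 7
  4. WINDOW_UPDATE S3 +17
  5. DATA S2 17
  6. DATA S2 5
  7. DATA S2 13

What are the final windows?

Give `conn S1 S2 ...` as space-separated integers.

Op 1: conn=31 S1=31 S2=50 S3=50 blocked=[]
Op 2: conn=52 S1=31 S2=50 S3=50 blocked=[]
Op 3: conn=45 S1=31 S2=43 S3=50 blocked=[]
Op 4: conn=45 S1=31 S2=43 S3=67 blocked=[]
Op 5: conn=28 S1=31 S2=26 S3=67 blocked=[]
Op 6: conn=23 S1=31 S2=21 S3=67 blocked=[]
Op 7: conn=10 S1=31 S2=8 S3=67 blocked=[]

Answer: 10 31 8 67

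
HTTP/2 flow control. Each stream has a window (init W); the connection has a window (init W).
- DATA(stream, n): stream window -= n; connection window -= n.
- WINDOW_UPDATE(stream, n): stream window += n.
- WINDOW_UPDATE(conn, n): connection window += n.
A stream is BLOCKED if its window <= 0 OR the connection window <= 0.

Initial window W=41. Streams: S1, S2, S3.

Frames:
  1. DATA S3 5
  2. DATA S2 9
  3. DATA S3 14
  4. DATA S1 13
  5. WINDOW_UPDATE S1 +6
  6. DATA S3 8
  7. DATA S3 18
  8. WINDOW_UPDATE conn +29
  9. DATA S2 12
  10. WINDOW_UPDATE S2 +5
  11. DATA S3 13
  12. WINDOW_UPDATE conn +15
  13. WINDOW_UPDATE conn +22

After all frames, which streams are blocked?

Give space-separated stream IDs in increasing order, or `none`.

Answer: S3

Derivation:
Op 1: conn=36 S1=41 S2=41 S3=36 blocked=[]
Op 2: conn=27 S1=41 S2=32 S3=36 blocked=[]
Op 3: conn=13 S1=41 S2=32 S3=22 blocked=[]
Op 4: conn=0 S1=28 S2=32 S3=22 blocked=[1, 2, 3]
Op 5: conn=0 S1=34 S2=32 S3=22 blocked=[1, 2, 3]
Op 6: conn=-8 S1=34 S2=32 S3=14 blocked=[1, 2, 3]
Op 7: conn=-26 S1=34 S2=32 S3=-4 blocked=[1, 2, 3]
Op 8: conn=3 S1=34 S2=32 S3=-4 blocked=[3]
Op 9: conn=-9 S1=34 S2=20 S3=-4 blocked=[1, 2, 3]
Op 10: conn=-9 S1=34 S2=25 S3=-4 blocked=[1, 2, 3]
Op 11: conn=-22 S1=34 S2=25 S3=-17 blocked=[1, 2, 3]
Op 12: conn=-7 S1=34 S2=25 S3=-17 blocked=[1, 2, 3]
Op 13: conn=15 S1=34 S2=25 S3=-17 blocked=[3]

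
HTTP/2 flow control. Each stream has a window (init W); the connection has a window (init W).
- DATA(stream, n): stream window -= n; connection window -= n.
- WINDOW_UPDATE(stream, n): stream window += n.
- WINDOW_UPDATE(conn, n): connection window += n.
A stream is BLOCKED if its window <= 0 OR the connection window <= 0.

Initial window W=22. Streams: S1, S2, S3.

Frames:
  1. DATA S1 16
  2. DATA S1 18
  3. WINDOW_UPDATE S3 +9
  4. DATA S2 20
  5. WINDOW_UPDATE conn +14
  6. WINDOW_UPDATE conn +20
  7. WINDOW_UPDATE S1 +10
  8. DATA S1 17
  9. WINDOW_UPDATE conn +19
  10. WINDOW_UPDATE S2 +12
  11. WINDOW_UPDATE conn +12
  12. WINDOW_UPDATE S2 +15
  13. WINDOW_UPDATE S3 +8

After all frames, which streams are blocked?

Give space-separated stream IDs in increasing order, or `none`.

Op 1: conn=6 S1=6 S2=22 S3=22 blocked=[]
Op 2: conn=-12 S1=-12 S2=22 S3=22 blocked=[1, 2, 3]
Op 3: conn=-12 S1=-12 S2=22 S3=31 blocked=[1, 2, 3]
Op 4: conn=-32 S1=-12 S2=2 S3=31 blocked=[1, 2, 3]
Op 5: conn=-18 S1=-12 S2=2 S3=31 blocked=[1, 2, 3]
Op 6: conn=2 S1=-12 S2=2 S3=31 blocked=[1]
Op 7: conn=2 S1=-2 S2=2 S3=31 blocked=[1]
Op 8: conn=-15 S1=-19 S2=2 S3=31 blocked=[1, 2, 3]
Op 9: conn=4 S1=-19 S2=2 S3=31 blocked=[1]
Op 10: conn=4 S1=-19 S2=14 S3=31 blocked=[1]
Op 11: conn=16 S1=-19 S2=14 S3=31 blocked=[1]
Op 12: conn=16 S1=-19 S2=29 S3=31 blocked=[1]
Op 13: conn=16 S1=-19 S2=29 S3=39 blocked=[1]

Answer: S1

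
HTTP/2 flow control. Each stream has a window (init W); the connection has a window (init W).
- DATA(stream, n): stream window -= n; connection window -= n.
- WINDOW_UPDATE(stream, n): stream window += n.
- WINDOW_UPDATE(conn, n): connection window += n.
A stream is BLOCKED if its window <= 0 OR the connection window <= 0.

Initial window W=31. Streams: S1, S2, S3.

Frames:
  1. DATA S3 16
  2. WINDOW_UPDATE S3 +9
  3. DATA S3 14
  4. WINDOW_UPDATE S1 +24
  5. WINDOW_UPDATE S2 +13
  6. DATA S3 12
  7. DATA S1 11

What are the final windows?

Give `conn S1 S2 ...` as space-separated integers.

Op 1: conn=15 S1=31 S2=31 S3=15 blocked=[]
Op 2: conn=15 S1=31 S2=31 S3=24 blocked=[]
Op 3: conn=1 S1=31 S2=31 S3=10 blocked=[]
Op 4: conn=1 S1=55 S2=31 S3=10 blocked=[]
Op 5: conn=1 S1=55 S2=44 S3=10 blocked=[]
Op 6: conn=-11 S1=55 S2=44 S3=-2 blocked=[1, 2, 3]
Op 7: conn=-22 S1=44 S2=44 S3=-2 blocked=[1, 2, 3]

Answer: -22 44 44 -2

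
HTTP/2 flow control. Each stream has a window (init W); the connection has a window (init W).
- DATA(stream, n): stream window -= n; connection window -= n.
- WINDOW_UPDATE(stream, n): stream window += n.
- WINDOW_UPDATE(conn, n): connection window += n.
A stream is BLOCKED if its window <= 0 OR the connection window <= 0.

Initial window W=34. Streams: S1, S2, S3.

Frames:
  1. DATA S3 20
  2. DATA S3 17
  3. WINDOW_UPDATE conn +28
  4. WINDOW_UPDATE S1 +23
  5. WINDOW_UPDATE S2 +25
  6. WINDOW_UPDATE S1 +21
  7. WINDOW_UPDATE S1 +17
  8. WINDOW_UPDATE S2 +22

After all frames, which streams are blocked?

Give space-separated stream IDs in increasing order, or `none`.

Answer: S3

Derivation:
Op 1: conn=14 S1=34 S2=34 S3=14 blocked=[]
Op 2: conn=-3 S1=34 S2=34 S3=-3 blocked=[1, 2, 3]
Op 3: conn=25 S1=34 S2=34 S3=-3 blocked=[3]
Op 4: conn=25 S1=57 S2=34 S3=-3 blocked=[3]
Op 5: conn=25 S1=57 S2=59 S3=-3 blocked=[3]
Op 6: conn=25 S1=78 S2=59 S3=-3 blocked=[3]
Op 7: conn=25 S1=95 S2=59 S3=-3 blocked=[3]
Op 8: conn=25 S1=95 S2=81 S3=-3 blocked=[3]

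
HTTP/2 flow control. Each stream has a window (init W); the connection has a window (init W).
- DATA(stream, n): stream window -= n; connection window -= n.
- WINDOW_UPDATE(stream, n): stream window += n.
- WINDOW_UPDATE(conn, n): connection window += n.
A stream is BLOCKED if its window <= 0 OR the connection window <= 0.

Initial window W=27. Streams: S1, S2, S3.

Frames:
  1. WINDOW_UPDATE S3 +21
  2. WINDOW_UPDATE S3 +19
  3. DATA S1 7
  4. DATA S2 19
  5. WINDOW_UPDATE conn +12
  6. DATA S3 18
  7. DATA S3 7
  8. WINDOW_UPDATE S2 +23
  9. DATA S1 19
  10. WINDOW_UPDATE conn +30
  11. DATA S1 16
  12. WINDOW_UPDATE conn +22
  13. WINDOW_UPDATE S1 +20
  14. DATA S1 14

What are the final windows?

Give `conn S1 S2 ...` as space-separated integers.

Op 1: conn=27 S1=27 S2=27 S3=48 blocked=[]
Op 2: conn=27 S1=27 S2=27 S3=67 blocked=[]
Op 3: conn=20 S1=20 S2=27 S3=67 blocked=[]
Op 4: conn=1 S1=20 S2=8 S3=67 blocked=[]
Op 5: conn=13 S1=20 S2=8 S3=67 blocked=[]
Op 6: conn=-5 S1=20 S2=8 S3=49 blocked=[1, 2, 3]
Op 7: conn=-12 S1=20 S2=8 S3=42 blocked=[1, 2, 3]
Op 8: conn=-12 S1=20 S2=31 S3=42 blocked=[1, 2, 3]
Op 9: conn=-31 S1=1 S2=31 S3=42 blocked=[1, 2, 3]
Op 10: conn=-1 S1=1 S2=31 S3=42 blocked=[1, 2, 3]
Op 11: conn=-17 S1=-15 S2=31 S3=42 blocked=[1, 2, 3]
Op 12: conn=5 S1=-15 S2=31 S3=42 blocked=[1]
Op 13: conn=5 S1=5 S2=31 S3=42 blocked=[]
Op 14: conn=-9 S1=-9 S2=31 S3=42 blocked=[1, 2, 3]

Answer: -9 -9 31 42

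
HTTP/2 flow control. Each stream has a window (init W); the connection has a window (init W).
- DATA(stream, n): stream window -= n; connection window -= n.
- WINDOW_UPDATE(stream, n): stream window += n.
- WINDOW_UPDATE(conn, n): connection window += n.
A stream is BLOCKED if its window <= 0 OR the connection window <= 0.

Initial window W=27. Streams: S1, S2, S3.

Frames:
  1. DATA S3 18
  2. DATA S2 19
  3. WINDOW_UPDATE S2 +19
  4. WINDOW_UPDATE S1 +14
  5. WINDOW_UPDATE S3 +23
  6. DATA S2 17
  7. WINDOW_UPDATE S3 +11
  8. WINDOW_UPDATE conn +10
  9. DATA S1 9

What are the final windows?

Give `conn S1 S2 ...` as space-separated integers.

Answer: -26 32 10 43

Derivation:
Op 1: conn=9 S1=27 S2=27 S3=9 blocked=[]
Op 2: conn=-10 S1=27 S2=8 S3=9 blocked=[1, 2, 3]
Op 3: conn=-10 S1=27 S2=27 S3=9 blocked=[1, 2, 3]
Op 4: conn=-10 S1=41 S2=27 S3=9 blocked=[1, 2, 3]
Op 5: conn=-10 S1=41 S2=27 S3=32 blocked=[1, 2, 3]
Op 6: conn=-27 S1=41 S2=10 S3=32 blocked=[1, 2, 3]
Op 7: conn=-27 S1=41 S2=10 S3=43 blocked=[1, 2, 3]
Op 8: conn=-17 S1=41 S2=10 S3=43 blocked=[1, 2, 3]
Op 9: conn=-26 S1=32 S2=10 S3=43 blocked=[1, 2, 3]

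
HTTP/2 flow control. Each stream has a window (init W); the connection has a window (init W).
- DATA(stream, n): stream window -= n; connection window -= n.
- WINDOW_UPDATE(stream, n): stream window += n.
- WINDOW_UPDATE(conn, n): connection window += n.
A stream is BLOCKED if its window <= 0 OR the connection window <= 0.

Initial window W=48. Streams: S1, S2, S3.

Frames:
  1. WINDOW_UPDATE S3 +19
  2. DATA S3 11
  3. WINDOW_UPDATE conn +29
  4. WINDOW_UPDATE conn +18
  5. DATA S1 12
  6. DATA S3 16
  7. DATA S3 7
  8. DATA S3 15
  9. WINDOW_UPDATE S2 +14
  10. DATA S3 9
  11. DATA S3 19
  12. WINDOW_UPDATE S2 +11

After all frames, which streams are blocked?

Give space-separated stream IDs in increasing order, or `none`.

Op 1: conn=48 S1=48 S2=48 S3=67 blocked=[]
Op 2: conn=37 S1=48 S2=48 S3=56 blocked=[]
Op 3: conn=66 S1=48 S2=48 S3=56 blocked=[]
Op 4: conn=84 S1=48 S2=48 S3=56 blocked=[]
Op 5: conn=72 S1=36 S2=48 S3=56 blocked=[]
Op 6: conn=56 S1=36 S2=48 S3=40 blocked=[]
Op 7: conn=49 S1=36 S2=48 S3=33 blocked=[]
Op 8: conn=34 S1=36 S2=48 S3=18 blocked=[]
Op 9: conn=34 S1=36 S2=62 S3=18 blocked=[]
Op 10: conn=25 S1=36 S2=62 S3=9 blocked=[]
Op 11: conn=6 S1=36 S2=62 S3=-10 blocked=[3]
Op 12: conn=6 S1=36 S2=73 S3=-10 blocked=[3]

Answer: S3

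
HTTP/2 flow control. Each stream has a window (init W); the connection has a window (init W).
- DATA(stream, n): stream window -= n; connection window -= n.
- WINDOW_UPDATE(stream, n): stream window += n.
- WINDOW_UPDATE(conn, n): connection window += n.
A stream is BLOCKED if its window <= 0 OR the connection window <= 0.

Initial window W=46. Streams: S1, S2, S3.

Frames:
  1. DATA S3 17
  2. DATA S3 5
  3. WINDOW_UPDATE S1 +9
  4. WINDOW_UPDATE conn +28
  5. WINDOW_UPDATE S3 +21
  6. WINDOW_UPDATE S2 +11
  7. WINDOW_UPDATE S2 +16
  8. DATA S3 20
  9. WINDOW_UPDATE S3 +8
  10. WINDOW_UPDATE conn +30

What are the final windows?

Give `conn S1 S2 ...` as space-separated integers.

Answer: 62 55 73 33

Derivation:
Op 1: conn=29 S1=46 S2=46 S3=29 blocked=[]
Op 2: conn=24 S1=46 S2=46 S3=24 blocked=[]
Op 3: conn=24 S1=55 S2=46 S3=24 blocked=[]
Op 4: conn=52 S1=55 S2=46 S3=24 blocked=[]
Op 5: conn=52 S1=55 S2=46 S3=45 blocked=[]
Op 6: conn=52 S1=55 S2=57 S3=45 blocked=[]
Op 7: conn=52 S1=55 S2=73 S3=45 blocked=[]
Op 8: conn=32 S1=55 S2=73 S3=25 blocked=[]
Op 9: conn=32 S1=55 S2=73 S3=33 blocked=[]
Op 10: conn=62 S1=55 S2=73 S3=33 blocked=[]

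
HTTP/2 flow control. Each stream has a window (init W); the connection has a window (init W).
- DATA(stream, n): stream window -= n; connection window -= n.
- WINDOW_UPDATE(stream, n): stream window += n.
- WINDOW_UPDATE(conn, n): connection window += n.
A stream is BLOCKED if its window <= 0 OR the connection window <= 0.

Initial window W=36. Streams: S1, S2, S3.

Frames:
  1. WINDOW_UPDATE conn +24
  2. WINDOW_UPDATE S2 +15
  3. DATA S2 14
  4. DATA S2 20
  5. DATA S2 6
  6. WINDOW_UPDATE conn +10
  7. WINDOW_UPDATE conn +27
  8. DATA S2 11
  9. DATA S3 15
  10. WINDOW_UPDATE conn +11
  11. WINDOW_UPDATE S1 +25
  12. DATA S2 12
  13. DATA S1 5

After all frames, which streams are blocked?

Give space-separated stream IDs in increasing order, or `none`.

Op 1: conn=60 S1=36 S2=36 S3=36 blocked=[]
Op 2: conn=60 S1=36 S2=51 S3=36 blocked=[]
Op 3: conn=46 S1=36 S2=37 S3=36 blocked=[]
Op 4: conn=26 S1=36 S2=17 S3=36 blocked=[]
Op 5: conn=20 S1=36 S2=11 S3=36 blocked=[]
Op 6: conn=30 S1=36 S2=11 S3=36 blocked=[]
Op 7: conn=57 S1=36 S2=11 S3=36 blocked=[]
Op 8: conn=46 S1=36 S2=0 S3=36 blocked=[2]
Op 9: conn=31 S1=36 S2=0 S3=21 blocked=[2]
Op 10: conn=42 S1=36 S2=0 S3=21 blocked=[2]
Op 11: conn=42 S1=61 S2=0 S3=21 blocked=[2]
Op 12: conn=30 S1=61 S2=-12 S3=21 blocked=[2]
Op 13: conn=25 S1=56 S2=-12 S3=21 blocked=[2]

Answer: S2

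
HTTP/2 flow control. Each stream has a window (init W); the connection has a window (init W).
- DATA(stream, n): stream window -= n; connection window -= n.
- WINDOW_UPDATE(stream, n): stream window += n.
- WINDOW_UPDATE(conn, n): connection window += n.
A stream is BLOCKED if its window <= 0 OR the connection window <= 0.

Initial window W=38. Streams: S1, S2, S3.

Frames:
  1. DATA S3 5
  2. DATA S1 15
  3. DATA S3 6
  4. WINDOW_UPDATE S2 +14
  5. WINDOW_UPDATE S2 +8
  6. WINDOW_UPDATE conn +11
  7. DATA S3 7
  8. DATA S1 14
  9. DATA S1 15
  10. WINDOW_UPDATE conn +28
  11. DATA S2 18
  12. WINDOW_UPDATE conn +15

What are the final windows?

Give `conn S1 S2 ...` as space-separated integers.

Op 1: conn=33 S1=38 S2=38 S3=33 blocked=[]
Op 2: conn=18 S1=23 S2=38 S3=33 blocked=[]
Op 3: conn=12 S1=23 S2=38 S3=27 blocked=[]
Op 4: conn=12 S1=23 S2=52 S3=27 blocked=[]
Op 5: conn=12 S1=23 S2=60 S3=27 blocked=[]
Op 6: conn=23 S1=23 S2=60 S3=27 blocked=[]
Op 7: conn=16 S1=23 S2=60 S3=20 blocked=[]
Op 8: conn=2 S1=9 S2=60 S3=20 blocked=[]
Op 9: conn=-13 S1=-6 S2=60 S3=20 blocked=[1, 2, 3]
Op 10: conn=15 S1=-6 S2=60 S3=20 blocked=[1]
Op 11: conn=-3 S1=-6 S2=42 S3=20 blocked=[1, 2, 3]
Op 12: conn=12 S1=-6 S2=42 S3=20 blocked=[1]

Answer: 12 -6 42 20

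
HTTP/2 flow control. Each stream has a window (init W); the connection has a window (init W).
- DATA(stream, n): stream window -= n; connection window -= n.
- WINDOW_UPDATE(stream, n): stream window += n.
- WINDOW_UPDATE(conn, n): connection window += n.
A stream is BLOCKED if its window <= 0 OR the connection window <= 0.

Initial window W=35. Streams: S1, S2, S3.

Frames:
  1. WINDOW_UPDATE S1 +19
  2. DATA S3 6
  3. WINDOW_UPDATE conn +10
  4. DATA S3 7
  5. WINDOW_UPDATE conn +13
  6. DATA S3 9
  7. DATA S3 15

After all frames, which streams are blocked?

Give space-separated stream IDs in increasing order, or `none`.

Answer: S3

Derivation:
Op 1: conn=35 S1=54 S2=35 S3=35 blocked=[]
Op 2: conn=29 S1=54 S2=35 S3=29 blocked=[]
Op 3: conn=39 S1=54 S2=35 S3=29 blocked=[]
Op 4: conn=32 S1=54 S2=35 S3=22 blocked=[]
Op 5: conn=45 S1=54 S2=35 S3=22 blocked=[]
Op 6: conn=36 S1=54 S2=35 S3=13 blocked=[]
Op 7: conn=21 S1=54 S2=35 S3=-2 blocked=[3]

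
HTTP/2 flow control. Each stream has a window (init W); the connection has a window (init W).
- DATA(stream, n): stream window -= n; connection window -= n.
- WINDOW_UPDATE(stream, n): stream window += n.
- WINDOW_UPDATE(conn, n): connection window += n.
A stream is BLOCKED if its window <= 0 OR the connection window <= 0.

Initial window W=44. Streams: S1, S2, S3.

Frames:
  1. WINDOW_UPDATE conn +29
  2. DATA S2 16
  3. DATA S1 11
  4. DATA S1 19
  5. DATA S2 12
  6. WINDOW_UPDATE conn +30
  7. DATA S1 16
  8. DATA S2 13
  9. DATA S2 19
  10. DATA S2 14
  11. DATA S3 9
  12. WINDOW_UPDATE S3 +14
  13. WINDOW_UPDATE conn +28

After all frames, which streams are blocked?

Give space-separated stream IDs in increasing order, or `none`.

Op 1: conn=73 S1=44 S2=44 S3=44 blocked=[]
Op 2: conn=57 S1=44 S2=28 S3=44 blocked=[]
Op 3: conn=46 S1=33 S2=28 S3=44 blocked=[]
Op 4: conn=27 S1=14 S2=28 S3=44 blocked=[]
Op 5: conn=15 S1=14 S2=16 S3=44 blocked=[]
Op 6: conn=45 S1=14 S2=16 S3=44 blocked=[]
Op 7: conn=29 S1=-2 S2=16 S3=44 blocked=[1]
Op 8: conn=16 S1=-2 S2=3 S3=44 blocked=[1]
Op 9: conn=-3 S1=-2 S2=-16 S3=44 blocked=[1, 2, 3]
Op 10: conn=-17 S1=-2 S2=-30 S3=44 blocked=[1, 2, 3]
Op 11: conn=-26 S1=-2 S2=-30 S3=35 blocked=[1, 2, 3]
Op 12: conn=-26 S1=-2 S2=-30 S3=49 blocked=[1, 2, 3]
Op 13: conn=2 S1=-2 S2=-30 S3=49 blocked=[1, 2]

Answer: S1 S2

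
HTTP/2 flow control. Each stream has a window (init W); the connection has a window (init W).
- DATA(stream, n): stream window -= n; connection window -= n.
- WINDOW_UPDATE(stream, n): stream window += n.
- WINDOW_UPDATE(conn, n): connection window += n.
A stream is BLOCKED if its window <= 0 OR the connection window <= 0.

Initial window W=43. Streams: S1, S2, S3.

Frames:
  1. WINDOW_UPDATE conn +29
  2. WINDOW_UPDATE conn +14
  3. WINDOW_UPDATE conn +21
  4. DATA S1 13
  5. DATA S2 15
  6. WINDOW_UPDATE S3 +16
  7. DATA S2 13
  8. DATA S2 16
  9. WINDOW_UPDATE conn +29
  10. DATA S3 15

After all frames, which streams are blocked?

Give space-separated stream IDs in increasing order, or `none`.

Op 1: conn=72 S1=43 S2=43 S3=43 blocked=[]
Op 2: conn=86 S1=43 S2=43 S3=43 blocked=[]
Op 3: conn=107 S1=43 S2=43 S3=43 blocked=[]
Op 4: conn=94 S1=30 S2=43 S3=43 blocked=[]
Op 5: conn=79 S1=30 S2=28 S3=43 blocked=[]
Op 6: conn=79 S1=30 S2=28 S3=59 blocked=[]
Op 7: conn=66 S1=30 S2=15 S3=59 blocked=[]
Op 8: conn=50 S1=30 S2=-1 S3=59 blocked=[2]
Op 9: conn=79 S1=30 S2=-1 S3=59 blocked=[2]
Op 10: conn=64 S1=30 S2=-1 S3=44 blocked=[2]

Answer: S2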